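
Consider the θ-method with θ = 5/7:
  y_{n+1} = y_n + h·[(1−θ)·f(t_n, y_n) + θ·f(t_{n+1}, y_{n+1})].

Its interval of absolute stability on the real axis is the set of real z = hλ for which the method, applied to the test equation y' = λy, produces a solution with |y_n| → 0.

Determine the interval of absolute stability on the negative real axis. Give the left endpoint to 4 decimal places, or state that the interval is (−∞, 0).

unbounded; (−∞, 0).

Test eqn y'=λy, z=hλ:
  y_{n+1} = y_n + z·[2/7·y_n + 5/7·y_{n+1}] ⇒ (1 − 5/7z)y_{n+1} = (1 + 2/7z)y_n
  Hence R(z) = (1 + 2/7z)/(1 − 5/7z).

Boundary: |R(x)|=1, x<0.
x=-0.54: |R|=0.6103
x=-2: |R|=0.1765
x=-10: |R|=0.2281
x=-100: |R|=0.3807
θ=5/7≥1/2 ⇒ |1+2/7x|<|1−5/7x| ∀x<0 ⇒ stable on all of ℝ⁻.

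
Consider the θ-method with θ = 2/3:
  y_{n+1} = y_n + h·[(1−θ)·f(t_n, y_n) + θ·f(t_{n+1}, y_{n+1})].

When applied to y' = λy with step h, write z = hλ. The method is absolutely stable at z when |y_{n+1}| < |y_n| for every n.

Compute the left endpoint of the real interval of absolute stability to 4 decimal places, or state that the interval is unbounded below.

interval (−∞, 0).

With y'=λy (z=hλ):
  y_{n+1} = y_n + z·[1/3·y_n + 2/3·y_{n+1}] ⇒ (1 − 2/3z)y_{n+1} = (1 + 1/3z)y_n
  Hence R(z) = (1 + 1/3z)/(1 − 2/3z).

Find x<0 with |R(x)|<1.
x=-0.42: |R|=0.6719
x=-2: |R|=0.1429
x=-10: |R|=0.3043
x=-100: |R|=0.4778
θ=2/3≥1/2 ⇒ |1+1/3x|<|1−2/3x| ∀x<0 ⇒ stable on all of ℝ⁻.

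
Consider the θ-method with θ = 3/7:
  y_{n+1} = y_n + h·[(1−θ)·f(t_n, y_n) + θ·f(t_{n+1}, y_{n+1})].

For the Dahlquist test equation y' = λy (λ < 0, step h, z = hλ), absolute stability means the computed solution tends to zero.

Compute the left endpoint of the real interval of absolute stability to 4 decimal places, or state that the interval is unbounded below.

Set f=λy, z=hλ:
  y_{n+1} = y_n + z·[4/7·y_n + 3/7·y_{n+1}] ⇒ (1 − 3/7z)y_{n+1} = (1 + 4/7z)y_n
  so R(z) = (1 + 4/7z)/(1 − 3/7z).

Find x<0 with |R(x)|<1.
x=-0.97: |R|=0.3148
R=−1: 1+4/7x = −1+3/7x ⇒ -1/7x=2 ⇒ x=2/(-1/7)=-14.0000
Confirm numerically:
  x=-10.742: |R|=0.91694 <1
  x=-8.754: |R|=0.84228 <1
  x=-7.536: |R|=0.78168 <1
  x=-6.999: |R|=0.74994 <1
  x=-14.513: |R|=1.01015 >1
  x=-14.464: |R|=1.00921 >1
  x=-14.336: |R|=1.00672 >1
Stable set (-14.0000, 0).

z* = -14.0000.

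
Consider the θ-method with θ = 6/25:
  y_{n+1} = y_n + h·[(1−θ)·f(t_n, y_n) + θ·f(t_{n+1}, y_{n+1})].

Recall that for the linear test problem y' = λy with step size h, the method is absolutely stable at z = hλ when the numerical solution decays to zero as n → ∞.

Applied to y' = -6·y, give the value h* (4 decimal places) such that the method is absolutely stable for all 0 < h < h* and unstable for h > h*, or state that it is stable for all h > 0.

On y'=λy, z=hλ:
  y_{n+1} = y_n + z·[19/25·y_n + 6/25·y_{n+1}] ⇒ (1 − 6/25z)y_{n+1} = (1 + 19/25z)y_n
  R(z) = (1 + 19/25z)/(1 − 6/25z).

Boundary: |R(x)|=1, x<0.
x=-0.35: |R|=0.6771
R=−1: 1+19/25x = −1+6/25x ⇒ -13/25x=2 ⇒ x=2/(-13/25)=-3.8462
Confirm numerically:
  x=-3.251: |R|=0.82616 <1
  x=-2.366: |R|=0.50908 <1
  x=-2.364: |R|=0.50827 <1
  x=-4.289: |R|=1.11347 >1
  x=-4.080: |R|=1.06144 >1
  x=-4.069: |R|=1.05863 >1
Stable set (-3.8462, 0).

(-3.8462,0); λ=-6 ⇒ h* = (50/13)/6 = 0.6410.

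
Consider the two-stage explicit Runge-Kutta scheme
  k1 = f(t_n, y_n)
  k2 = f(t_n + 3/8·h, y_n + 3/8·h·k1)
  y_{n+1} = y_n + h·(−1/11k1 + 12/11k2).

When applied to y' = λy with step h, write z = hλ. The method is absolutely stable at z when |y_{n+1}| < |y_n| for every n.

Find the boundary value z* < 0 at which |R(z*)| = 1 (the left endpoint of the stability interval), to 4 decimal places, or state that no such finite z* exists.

z* = -2.4444.

Test eqn y'=λy, z=hλ:
  k1=λy_n ⇒ h·k1=z·y_n;  k2=λ(1+3/8z)y_n ⇒ h·k2=z(1+3/8z)y_n
  y_{n+1}/y_n = 1 − 1/11z + 12/11z(1+3/8z) = 1 + z + 9/22z²
  Hence R(z) = 1 + z + 9/22z².

Boundary: |R(x)|=1, x<0.
x=-1.36: |R|=0.3967
R=1: x+9/22x²=0 ⇒ x=−22/9=-2.4444; min R=1−1/(4·9/22)=0.3889>−1
Confirm numerically:
  x=-2.279: |R|=0.84575 <1
  x=-1.338: |R|=0.39437 <1
  x=-1.222: |R|=0.38889 <1
  x=-2.707: |R|=1.29076 >1
  x=-2.676: |R|=1.25349 >1
Stable set (-2.4444, 0).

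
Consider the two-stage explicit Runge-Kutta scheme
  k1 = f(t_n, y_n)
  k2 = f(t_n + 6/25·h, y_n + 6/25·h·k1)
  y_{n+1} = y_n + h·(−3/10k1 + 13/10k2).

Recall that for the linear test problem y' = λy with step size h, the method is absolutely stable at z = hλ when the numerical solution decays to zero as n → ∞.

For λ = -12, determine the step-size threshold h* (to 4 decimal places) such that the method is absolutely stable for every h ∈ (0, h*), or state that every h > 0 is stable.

Test eqn y'=λy, z=hλ:
  k1=λy_n ⇒ h·k1=z·y_n;  k2=λ(1+6/25z)y_n ⇒ h·k2=z(1+6/25z)y_n
  y_{n+1}/y_n = 1 − 3/10z + 13/10z(1+6/25z) = 1 + z + 39/125z²
  R(z) = 1 + z + 39/125z².

Need |R(x)|<1, x<0.
x=-0.37: |R|=0.6727
R=1: x+39/125x²=0 ⇒ x=−125/39=-3.2051; min R=1−1/(4·39/125)=0.1987>−1
Confirm numerically:
  x=-2.890: |R|=0.71586 <1
  x=-2.246: |R|=0.32789 <1
  x=-1.924: |R|=0.23095 <1
  x=-1.690: |R|=0.20110 <1
  x=-3.791: |R|=1.69296 >1
  x=-3.339: |R|=1.13946 >1
Stable set (-3.2051, 0).

(-3.2051,0); λ=-12 ⇒ h* = (125/39)/12 = 0.2671.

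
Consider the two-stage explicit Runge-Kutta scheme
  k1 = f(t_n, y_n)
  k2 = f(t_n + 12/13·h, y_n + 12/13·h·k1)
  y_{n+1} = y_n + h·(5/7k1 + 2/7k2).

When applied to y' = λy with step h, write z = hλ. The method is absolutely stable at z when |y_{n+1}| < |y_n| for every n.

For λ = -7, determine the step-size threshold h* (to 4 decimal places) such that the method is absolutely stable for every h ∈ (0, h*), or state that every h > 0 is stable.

(-3.7917,0); λ=-7 ⇒ h* = (91/24)/7 = 0.5417.

Test eqn y'=λy, z=hλ:
  k1=λy_n ⇒ h·k1=z·y_n;  k2=λ(1+12/13z)y_n ⇒ h·k2=z(1+12/13z)y_n
  y_{n+1}/y_n = 1 + 5/7z + 2/7z(1+12/13z) = 1 + z + 24/91z²
  R(z) = 1 + z + 24/91z².

Need |R(x)|<1, x<0.
x=-0.79: |R|=0.3746
R=1: x+24/91x²=0 ⇒ x=−91/24=-3.7917; min R=1−1/(4·24/91)=0.0521>−1
Confirm numerically:
  x=-2.048: |R|=0.05819 <1
  x=-1.870: |R|=0.05226 <1
  x=-1.684: |R|=0.06392 <1
  x=-4.258: |R|=1.52369 >1
  x=-4.113: |R|=1.34857 >1
  x=-3.817: |R|=1.02550 >1
Interval (-3.7917, 0).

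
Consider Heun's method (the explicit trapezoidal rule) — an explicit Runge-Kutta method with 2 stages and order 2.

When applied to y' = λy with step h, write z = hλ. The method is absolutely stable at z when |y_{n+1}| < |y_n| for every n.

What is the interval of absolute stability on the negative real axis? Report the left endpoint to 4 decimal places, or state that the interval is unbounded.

(-2.0000, 0).

Test eqn y'=λy, z=hλ:
  order 2, 2-stage ⇒ R(z)=1+z+z^2/2
  (e.g. R(-0.94)=0.50180, |R|=0.50180)

Boundary: |R(x)|=1, x<0.
x=-0.94: |R|=0.5018
|R(-1.98)|=0.9802 |R(-1.7)|=0.7450 |R(-1.51)|=0.6300
Bisect:
  x_lo=-2.6228 |R|=1.8167  x_hi=-0.2166 |R|=0.8068
  mid=-1.41969 |R|=0.58807 →hi
  mid=-2.02122 |R|=1.02145 →lo
  mid=-1.72046 |R|=0.75953 →hi
  mid=-1.87084 |R|=0.87918 →hi
  mid=-1.94603 |R|=0.94749 →hi
  mid=-1.98363 |R|=0.98376 →hi
  mid=-2.00243 |R|=1.00243 →lo
  ...
  [-2.00008,-1.99993] ⇒ x*=-2.0000
So |R|<1 on (-2.0000, 0).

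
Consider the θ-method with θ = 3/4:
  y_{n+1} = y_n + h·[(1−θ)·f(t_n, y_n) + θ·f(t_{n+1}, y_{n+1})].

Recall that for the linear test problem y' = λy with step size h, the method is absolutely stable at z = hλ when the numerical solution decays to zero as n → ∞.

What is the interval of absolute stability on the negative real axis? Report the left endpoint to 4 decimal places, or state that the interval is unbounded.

(−∞, 0) — no finite endpoint.

On y'=λy, z=hλ:
  y_{n+1} = y_n + z·[1/4·y_n + 3/4·y_{n+1}] ⇒ (1 − 3/4z)y_{n+1} = (1 + 1/4z)y_n
  R(z) = (1 + 1/4z)/(1 − 3/4z).

Need |R(x)|<1, x<0.
x=-0.8: |R|=0.5000
x=-2: |R|=0.2000
x=-10: |R|=0.1765
x=-100: |R|=0.3158
θ=3/4≥1/2 ⇒ |1+1/4x|<|1−3/4x| ∀x<0 ⇒ unbounded interval.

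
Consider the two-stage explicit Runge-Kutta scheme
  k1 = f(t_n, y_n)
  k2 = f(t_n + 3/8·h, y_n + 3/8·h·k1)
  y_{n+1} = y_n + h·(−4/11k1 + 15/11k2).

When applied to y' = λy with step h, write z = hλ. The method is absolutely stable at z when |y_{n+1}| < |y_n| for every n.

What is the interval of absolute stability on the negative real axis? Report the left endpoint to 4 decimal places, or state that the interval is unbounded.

z∈(-1.9556,0).

Set f=λy, z=hλ:
  k1=λy_n ⇒ h·k1=z·y_n;  k2=λ(1+3/8z)y_n ⇒ h·k2=z(1+3/8z)y_n
  y_{n+1}/y_n = 1 − 4/11z + 15/11z(1+3/8z) = 1 + z + 45/88z²
  ⇒ R(z) = 1 + z + 45/88z².

Solve |R(x)|<1 on ℝ⁻.
x=-0.99: |R|=0.5112
R=1: x+45/88x²=0 ⇒ x=−88/45=-1.9556; min R=1−1/(4·45/88)=0.5111>−1
Confirm numerically:
  x=-1.729: |R|=0.79969 <1
  x=-1.692: |R|=0.77196 <1
  x=-1.490: |R|=0.64528 <1
  x=-2.418: |R|=1.57180 >1
  x=-2.286: |R|=1.38628 >1
  x=-2.011: |R|=1.05702 >1
Interval (-1.9556, 0).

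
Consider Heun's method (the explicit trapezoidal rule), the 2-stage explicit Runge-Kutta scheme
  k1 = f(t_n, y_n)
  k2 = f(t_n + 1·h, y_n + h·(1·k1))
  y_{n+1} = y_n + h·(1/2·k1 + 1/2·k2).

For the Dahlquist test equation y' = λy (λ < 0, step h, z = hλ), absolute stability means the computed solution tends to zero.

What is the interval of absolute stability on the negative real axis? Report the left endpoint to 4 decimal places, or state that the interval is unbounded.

With y'=λy (z=hλ):
  order 2, 2-stage ⇒ R(z)=1+z+z^2/2
  (e.g. R(-0.98)=0.50020, |R|=0.50020)

Boundary: |R(x)|=1, x<0.
x=-0.98: |R|=0.5002
|R(-2.1)|=1.1050 |R(-1.68)|=0.7312 |R(-1.37)|=0.5685
Bisect:
  x_lo=-2.8942 |R|=2.2941  x_hi=-0.3236 |R|=0.7288
  mid=-1.60892 |R|=0.68539 →hi
  mid=-2.25158 |R|=1.28323 →lo
  mid=-1.93025 |R|=0.93268 →hi
  mid=-2.09091 |R|=1.09505 →lo
  mid=-2.01058 |R|=1.01064 →lo
  mid=-1.97042 |R|=0.97085 →hi
  mid=-1.99050 |R|=0.99054 →hi
  mid=-2.00054 |R|=1.00054 →lo
  mid=-1.99552 |R|=0.99553 →hi
  ...
  [-2.00007,-1.99991] ⇒ x*=-2.0000
Stable set (-2.0000, 0).

z∈(-2.0000,0).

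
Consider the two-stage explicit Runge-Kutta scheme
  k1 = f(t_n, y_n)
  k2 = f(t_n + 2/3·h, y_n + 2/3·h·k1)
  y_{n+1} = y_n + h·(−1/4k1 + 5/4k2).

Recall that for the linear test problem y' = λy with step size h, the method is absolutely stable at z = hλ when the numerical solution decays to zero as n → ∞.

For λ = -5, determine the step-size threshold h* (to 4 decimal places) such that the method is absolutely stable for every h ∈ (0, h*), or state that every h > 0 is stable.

(-1.2000,0); λ=-5 ⇒ h* = (6/5)/5 = 0.2400.

With y'=λy (z=hλ):
  k1=λy_n ⇒ h·k1=z·y_n;  k2=λ(1+2/3z)y_n ⇒ h·k2=z(1+2/3z)y_n
  y_{n+1}/y_n = 1 − 1/4z + 5/4z(1+2/3z) = 1 + z + 5/6z²
  ⇒ R(z) = 1 + z + 5/6z².

Find x<0 with |R(x)|<1.
x=-1.38: |R|=1.2070
R=1: x+5/6x²=0 ⇒ x=−6/5=-1.2000; min R=1−1/(4·5/6)=0.7000>−1
Confirm numerically:
  x=-1.051: |R|=0.86950 <1
  x=-0.685: |R|=0.70602 <1
  x=-0.648: |R|=0.70192 <1
  x=-0.573: |R|=0.70061 <1
  x=-1.785: |R|=1.87019 >1
  x=-1.414: |R|=1.25216 >1
  x=-1.354: |R|=1.17376 >1
Stable set (-1.2000, 0).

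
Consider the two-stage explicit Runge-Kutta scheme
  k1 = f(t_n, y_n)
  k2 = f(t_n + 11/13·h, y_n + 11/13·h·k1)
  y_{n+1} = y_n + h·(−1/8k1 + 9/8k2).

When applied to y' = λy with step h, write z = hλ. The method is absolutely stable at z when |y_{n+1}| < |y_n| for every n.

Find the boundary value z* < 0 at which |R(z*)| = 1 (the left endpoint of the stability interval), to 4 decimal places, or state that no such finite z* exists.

With y'=λy (z=hλ):
  k1=λy_n ⇒ h·k1=z·y_n;  k2=λ(1+11/13z)y_n ⇒ h·k2=z(1+11/13z)y_n
  y_{n+1}/y_n = 1 − 1/8z + 9/8z(1+11/13z) = 1 + z + 99/104z²
  so R(z) = 1 + z + 99/104z².

Solve |R(x)|<1 on ℝ⁻.
x=-0.66: |R|=0.7547
R=1: x+99/104x²=0 ⇒ x=−104/99=-1.0505; min R=1−1/(4·99/104)=0.7374>−1
Confirm numerically:
  x=-0.965: |R|=0.92145 <1
  x=-0.734: |R|=0.77885 <1
  x=-0.639: |R|=0.74969 <1
  x=-0.626: |R|=0.74704 <1
  x=-1.307: |R|=1.31912 >1
  x=-1.278: |R|=1.27676 >1
  x=-1.098: |R|=1.04964 >1
So |R|<1 on (-1.0505, 0).

z* = -1.0505.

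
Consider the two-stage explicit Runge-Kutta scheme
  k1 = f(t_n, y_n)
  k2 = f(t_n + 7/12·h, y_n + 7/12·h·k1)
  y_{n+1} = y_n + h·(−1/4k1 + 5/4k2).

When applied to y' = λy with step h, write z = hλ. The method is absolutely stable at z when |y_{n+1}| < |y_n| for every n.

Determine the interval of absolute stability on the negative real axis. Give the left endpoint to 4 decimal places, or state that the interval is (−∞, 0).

Test eqn y'=λy, z=hλ:
  k1=λy_n ⇒ h·k1=z·y_n;  k2=λ(1+7/12z)y_n ⇒ h·k2=z(1+7/12z)y_n
  y_{n+1}/y_n = 1 − 1/4z + 5/4z(1+7/12z) = 1 + z + 35/48z²
  R(z) = 1 + z + 35/48z².

Solve |R(x)|<1 on ℝ⁻.
x=-0.76: |R|=0.6612
R=1: x+35/48x²=0 ⇒ x=−48/35=-1.3714; min R=1−1/(4·35/48)=0.6571>−1
Confirm numerically:
  x=-1.262: |R|=0.89930 <1
  x=-1.222: |R|=0.86685 <1
  x=-0.841: |R|=0.67473 <1
  x=-1.879: |R|=1.69543 >1
  x=-1.740: |R|=1.46762 >1
  x=-1.512: |R|=1.15498 >1
Interval (-1.3714, 0).

z∈(-1.3714,0).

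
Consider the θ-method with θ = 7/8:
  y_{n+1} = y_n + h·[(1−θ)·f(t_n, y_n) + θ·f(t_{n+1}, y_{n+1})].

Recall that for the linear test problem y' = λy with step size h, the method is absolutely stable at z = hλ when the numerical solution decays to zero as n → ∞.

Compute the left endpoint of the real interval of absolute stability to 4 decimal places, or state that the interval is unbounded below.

Test eqn y'=λy, z=hλ:
  y_{n+1} = y_n + z·[1/8·y_n + 7/8·y_{n+1}] ⇒ (1 − 7/8z)y_{n+1} = (1 + 1/8z)y_n
  so R(z) = (1 + 1/8z)/(1 − 7/8z).

Solve |R(x)|<1 on ℝ⁻.
x=-1.48: |R|=0.3551
x=-2: |R|=0.2727
x=-10: |R|=0.0256
x=-100: |R|=0.1299
θ=7/8≥1/2 ⇒ |1+1/8x|<|1−7/8x| ∀x<0 ⇒ stable on all of ℝ⁻.

(−∞, 0) — no finite endpoint.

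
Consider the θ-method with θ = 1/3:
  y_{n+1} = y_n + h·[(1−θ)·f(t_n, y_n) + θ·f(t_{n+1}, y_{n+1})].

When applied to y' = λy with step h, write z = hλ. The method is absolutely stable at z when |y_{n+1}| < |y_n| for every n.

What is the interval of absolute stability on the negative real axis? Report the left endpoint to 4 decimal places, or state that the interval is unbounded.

With y'=λy (z=hλ):
  y_{n+1} = y_n + z·[2/3·y_n + 1/3·y_{n+1}] ⇒ (1 − 1/3z)y_{n+1} = (1 + 2/3z)y_n
  so R(z) = (1 + 2/3z)/(1 − 1/3z).

Need |R(x)|<1, x<0.
x=-1.48: |R|=0.0089
R=−1: 1+2/3x = −1+1/3x ⇒ -1/3x=2 ⇒ x=2/(-1/3)=-6.0000
Confirm numerically:
  x=-4.681: |R|=0.82828 <1
  x=-4.283: |R|=0.76425 <1
  x=-4.179: |R|=0.74634 <1
  x=-3.486: |R|=0.61240 <1
  x=-6.313: |R|=1.03361 >1
  x=-6.156: |R|=1.01704 >1
So |R|<1 on (-6.0000, 0).

z∈(-6.0000,0).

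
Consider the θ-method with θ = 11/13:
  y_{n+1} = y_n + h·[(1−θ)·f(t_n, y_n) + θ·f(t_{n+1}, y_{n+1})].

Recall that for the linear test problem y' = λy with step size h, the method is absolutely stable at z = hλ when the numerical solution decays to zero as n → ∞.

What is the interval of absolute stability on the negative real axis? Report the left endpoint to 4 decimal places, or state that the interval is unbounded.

On y'=λy, z=hλ:
  y_{n+1} = y_n + z·[2/13·y_n + 11/13·y_{n+1}] ⇒ (1 − 11/13z)y_{n+1} = (1 + 2/13z)y_n
  R(z) = (1 + 2/13z)/(1 − 11/13z).

Boundary: |R(x)|=1, x<0.
x=-1.8: |R|=0.2866
x=-2: |R|=0.2571
x=-10: |R|=0.0569
x=-100: |R|=0.1680
θ=11/13≥1/2 ⇒ |1+2/13x|<|1−11/13x| ∀x<0 ⇒ stable on all of ℝ⁻.

unbounded; (−∞, 0).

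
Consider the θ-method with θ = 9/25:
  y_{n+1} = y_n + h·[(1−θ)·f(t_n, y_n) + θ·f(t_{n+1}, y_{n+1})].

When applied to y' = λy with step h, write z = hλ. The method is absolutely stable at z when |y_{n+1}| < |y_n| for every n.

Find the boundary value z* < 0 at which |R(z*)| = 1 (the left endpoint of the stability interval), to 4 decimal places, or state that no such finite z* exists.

left endpoint -7.1429.

On y'=λy, z=hλ:
  y_{n+1} = y_n + z·[16/25·y_n + 9/25·y_{n+1}] ⇒ (1 − 9/25z)y_{n+1} = (1 + 16/25z)y_n
  ⇒ R(z) = (1 + 16/25z)/(1 − 9/25z).

Solve |R(x)|<1 on ℝ⁻.
x=-1.12: |R|=0.2018
R=−1: 1+16/25x = −1+9/25x ⇒ -7/25x=2 ⇒ x=2/(-7/25)=-7.1429
Confirm numerically:
  x=-7.047: |R|=0.99241 <1
  x=-5.828: |R|=0.88117 <1
  x=-4.496: |R|=0.71697 <1
  x=-3.800: |R|=0.60473 <1
  x=-7.694: |R|=1.04094 >1
  x=-7.231: |R|=1.00685 >1
  x=-7.183: |R|=1.00313 >1
So |R|<1 on (-7.1429, 0).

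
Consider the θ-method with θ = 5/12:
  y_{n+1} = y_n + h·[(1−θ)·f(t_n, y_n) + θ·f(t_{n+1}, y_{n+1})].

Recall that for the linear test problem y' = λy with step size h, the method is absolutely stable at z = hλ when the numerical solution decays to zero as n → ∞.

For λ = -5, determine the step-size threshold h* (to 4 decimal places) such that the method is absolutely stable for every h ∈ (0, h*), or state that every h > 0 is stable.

(-12.0000,0); λ=-5 ⇒ h* = (12)/5 = 2.4000.

Test eqn y'=λy, z=hλ:
  y_{n+1} = y_n + z·[7/12·y_n + 5/12·y_{n+1}] ⇒ (1 − 5/12z)y_{n+1} = (1 + 7/12z)y_n
  Hence R(z) = (1 + 7/12z)/(1 − 5/12z).

Solve |R(x)|<1 on ℝ⁻.
x=-1.24: |R|=0.1824
R=−1: 1+7/12x = −1+5/12x ⇒ -1/6x=2 ⇒ x=2/(-1/6)=-12.0000
Confirm numerically:
  x=-6.924: |R|=0.78224 <1
  x=-6.418: |R|=0.74679 <1
  x=-6.183: |R|=0.72891 <1
  x=-5.553: |R|=0.67575 <1
  x=-12.546: |R|=1.01461 >1
  x=-12.335: |R|=1.00909 >1
  x=-12.172: |R|=1.00472 >1
Stable set (-12.0000, 0).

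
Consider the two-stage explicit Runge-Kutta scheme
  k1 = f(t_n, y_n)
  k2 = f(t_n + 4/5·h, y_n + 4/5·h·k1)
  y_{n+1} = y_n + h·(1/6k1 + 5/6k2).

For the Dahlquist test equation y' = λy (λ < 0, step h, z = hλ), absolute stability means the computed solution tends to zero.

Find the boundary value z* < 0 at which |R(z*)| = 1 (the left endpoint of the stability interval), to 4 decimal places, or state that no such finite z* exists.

left endpoint -1.5000.

On y'=λy, z=hλ:
  k1=λy_n ⇒ h·k1=z·y_n;  k2=λ(1+4/5z)y_n ⇒ h·k2=z(1+4/5z)y_n
  y_{n+1}/y_n = 1 + 1/6z + 5/6z(1+4/5z) = 1 + z + 2/3z²
  ⇒ R(z) = 1 + z + 2/3z².

Find x<0 with |R(x)|<1.
x=-1.2: |R|=0.7600
R=1: x+2/3x²=0 ⇒ x=−3/2=-1.5000; min R=1−1/(4·2/3)=0.6250>−1
Confirm numerically:
  x=-1.352: |R|=0.86660 <1
  x=-1.250: |R|=0.79167 <1
  x=-1.086: |R|=0.70026 <1
  x=-1.651: |R|=1.16620 >1
  x=-1.625: |R|=1.13542 >1
Stable set (-1.5000, 0).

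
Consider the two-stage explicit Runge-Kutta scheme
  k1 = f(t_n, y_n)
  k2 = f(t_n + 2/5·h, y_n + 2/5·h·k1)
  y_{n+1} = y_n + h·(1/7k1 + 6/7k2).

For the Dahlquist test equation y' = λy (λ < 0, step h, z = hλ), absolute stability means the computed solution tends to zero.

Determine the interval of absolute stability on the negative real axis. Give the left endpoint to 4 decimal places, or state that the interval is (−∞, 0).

(-2.9167, 0).

With y'=λy (z=hλ):
  k1=λy_n ⇒ h·k1=z·y_n;  k2=λ(1+2/5z)y_n ⇒ h·k2=z(1+2/5z)y_n
  y_{n+1}/y_n = 1 + 1/7z + 6/7z(1+2/5z) = 1 + z + 12/35z²
  so R(z) = 1 + z + 12/35z².

Need |R(x)|<1, x<0.
x=-0.6: |R|=0.5234
R=1: x+12/35x²=0 ⇒ x=−35/12=-2.9167; min R=1−1/(4·12/35)=0.2708>−1
Confirm numerically:
  x=-2.729: |R|=0.82441 <1
  x=-1.752: |R|=0.30040 <1
  x=-1.202: |R|=0.29336 <1
  x=-1.188: |R|=0.29589 <1
  x=-3.299: |R|=1.43245 >1
  x=-3.160: |R|=1.26363 >1
So |R|<1 on (-2.9167, 0).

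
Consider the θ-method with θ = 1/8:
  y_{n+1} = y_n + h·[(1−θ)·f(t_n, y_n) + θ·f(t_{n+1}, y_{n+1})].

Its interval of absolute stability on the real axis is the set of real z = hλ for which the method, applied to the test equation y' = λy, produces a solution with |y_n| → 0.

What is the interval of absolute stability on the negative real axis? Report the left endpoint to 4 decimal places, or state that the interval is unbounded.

With y'=λy (z=hλ):
  y_{n+1} = y_n + z·[7/8·y_n + 1/8·y_{n+1}] ⇒ (1 − 1/8z)y_{n+1} = (1 + 7/8z)y_n
  so R(z) = (1 + 7/8z)/(1 − 1/8z).

Need |R(x)|<1, x<0.
x=-1.31: |R|=0.1257
R=−1: 1+7/8x = −1+1/8x ⇒ -3/4x=2 ⇒ x=2/(-3/4)=-2.6667
Confirm numerically:
  x=-2.099: |R|=0.66274 <1
  x=-1.902: |R|=0.53666 <1
  x=-1.638: |R|=0.35962 <1
  x=-1.414: |R|=0.20161 <1
  x=-3.162: |R|=1.26626 >1
  x=-2.702: |R|=1.01981 >1
Interval (-2.6667, 0).

z∈(-2.6667,0).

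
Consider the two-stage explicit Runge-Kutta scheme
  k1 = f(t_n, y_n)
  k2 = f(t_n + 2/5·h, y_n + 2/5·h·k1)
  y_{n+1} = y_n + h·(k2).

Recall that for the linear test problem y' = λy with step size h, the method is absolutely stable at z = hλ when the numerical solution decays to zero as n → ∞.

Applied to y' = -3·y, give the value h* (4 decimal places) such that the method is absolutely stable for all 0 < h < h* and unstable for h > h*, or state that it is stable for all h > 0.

Set f=λy, z=hλ:
  k1=λy_n ⇒ h·k1=z·y_n;  k2=λ(1+2/5z)y_n ⇒ h·k2=z(1+2/5z)y_n
  y_{n+1}/y_n = 1 + z(1+2/5z) = 1 + z + 2/5z²
  ⇒ R(z) = 1 + z + 2/5z².

Boundary: |R(x)|=1, x<0.
x=-1.52: |R|=0.4042
R=1: x+2/5x²=0 ⇒ x=−5/2=-2.5000; min R=1−1/(4·2/5)=0.3750>−1
Confirm numerically:
  x=-2.106: |R|=0.66809 <1
  x=-1.874: |R|=0.53075 <1
  x=-1.579: |R|=0.41830 <1
  x=-1.179: |R|=0.37702 <1
  x=-2.856: |R|=1.40669 >1
  x=-2.784: |R|=1.31626 >1
  x=-2.766: |R|=1.29430 >1
So |R|<1 on (-2.5000, 0).

(-2.5000,0); λ=-3 ⇒ h* = (5/2)/3 = 0.8333.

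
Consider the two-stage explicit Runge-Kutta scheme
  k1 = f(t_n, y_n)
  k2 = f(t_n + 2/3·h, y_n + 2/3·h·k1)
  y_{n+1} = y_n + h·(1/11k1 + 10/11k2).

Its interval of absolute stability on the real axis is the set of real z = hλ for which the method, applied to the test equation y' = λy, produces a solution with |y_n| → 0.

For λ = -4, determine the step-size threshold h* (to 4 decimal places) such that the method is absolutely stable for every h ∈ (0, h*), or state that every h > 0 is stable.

(-1.6500,0); λ=-4 ⇒ h* = (33/20)/4 = 0.4125.

On y'=λy, z=hλ:
  k1=λy_n ⇒ h·k1=z·y_n;  k2=λ(1+2/3z)y_n ⇒ h·k2=z(1+2/3z)y_n
  y_{n+1}/y_n = 1 + 1/11z + 10/11z(1+2/3z) = 1 + z + 20/33z²
  R(z) = 1 + z + 20/33z².

Need |R(x)|<1, x<0.
x=-0.41: |R|=0.6919
R=1: x+20/33x²=0 ⇒ x=−33/20=-1.6500; min R=1−1/(4·20/33)=0.5875>−1
Confirm numerically:
  x=-1.485: |R|=0.85150 <1
  x=-1.444: |R|=0.81972 <1
  x=-1.141: |R|=0.64802 <1
  x=-2.216: |R|=1.76016 >1
  x=-1.783: |R|=1.14372 >1
  x=-1.711: |R|=1.06326 >1
So |R|<1 on (-1.6500, 0).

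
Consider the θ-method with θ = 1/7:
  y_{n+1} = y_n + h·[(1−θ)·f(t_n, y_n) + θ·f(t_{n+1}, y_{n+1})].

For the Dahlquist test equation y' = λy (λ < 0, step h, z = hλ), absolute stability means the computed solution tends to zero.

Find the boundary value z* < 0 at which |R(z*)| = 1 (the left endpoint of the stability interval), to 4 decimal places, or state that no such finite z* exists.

Set f=λy, z=hλ:
  y_{n+1} = y_n + z·[6/7·y_n + 1/7·y_{n+1}] ⇒ (1 − 1/7z)y_{n+1} = (1 + 6/7z)y_n
  ⇒ R(z) = (1 + 6/7z)/(1 − 1/7z).

Find x<0 with |R(x)|<1.
x=-1.64: |R|=0.3287
R=−1: 1+6/7x = −1+1/7x ⇒ -5/7x=2 ⇒ x=2/(-5/7)=-2.8000
Confirm numerically:
  x=-1.685: |R|=0.35809 <1
  x=-1.503: |R|=0.23733 <1
  x=-1.216: |R|=0.03603 <1
  x=-3.152: |R|=1.17336 >1
  x=-2.886: |R|=1.04350 >1
Interval (-2.8000, 0).

z* = -2.8000.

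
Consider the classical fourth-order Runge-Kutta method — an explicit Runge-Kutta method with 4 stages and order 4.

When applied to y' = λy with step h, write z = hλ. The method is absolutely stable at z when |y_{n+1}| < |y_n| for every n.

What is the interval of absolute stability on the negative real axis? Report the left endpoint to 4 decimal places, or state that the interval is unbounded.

(-2.7853, 0).

With y'=λy (z=hλ):
  order 4, 4-stage ⇒ R(z)=1+z+z^2/2+z^3/6+z^4/24
  (e.g. R(-1.46)=0.27643, |R|=0.27643)

Solve |R(x)|<1 on ℝ⁻.
x=-1.46: |R|=0.2764
|R(-3.02)|=1.4155 |R(-3.01)|=1.3951 |R(-2.27)|=0.4633
Bisect:
  x_lo=-3.3504 |R|=2.2442  x_hi=-0.2291 |R|=0.7953
  mid=-1.78973 |R|=0.28388 →hi
  mid=-2.57006 |R|=0.72111 →hi
  mid=-2.96022 |R|=1.29740 →lo
  mid=-2.76514 |R|=0.97003 →hi
  mid=-2.86268 |R|=1.12308 →lo
  mid=-2.81391 |R|=1.04401 →lo
  mid=-2.78952 |R|=1.00639 →lo
  mid=-2.77733 |R|=0.98806 →hi
  mid=-2.78343 |R|=0.99719 →hi
  mid=-2.78647 |R|=1.00178 →lo
  ...
  [-2.78533,-2.78514] ⇒ x*=-2.7853
Interval (-2.7853, 0).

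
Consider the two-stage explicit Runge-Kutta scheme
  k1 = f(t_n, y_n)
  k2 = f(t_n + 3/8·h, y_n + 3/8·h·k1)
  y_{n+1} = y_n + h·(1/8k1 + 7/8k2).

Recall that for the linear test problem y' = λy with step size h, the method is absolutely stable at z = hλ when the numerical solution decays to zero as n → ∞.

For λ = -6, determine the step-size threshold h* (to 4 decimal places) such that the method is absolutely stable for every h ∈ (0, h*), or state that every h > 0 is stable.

(-3.0476,0); λ=-6 ⇒ h* = (64/21)/6 = 0.5079.

Set f=λy, z=hλ:
  k1=λy_n ⇒ h·k1=z·y_n;  k2=λ(1+3/8z)y_n ⇒ h·k2=z(1+3/8z)y_n
  y_{n+1}/y_n = 1 + 1/8z + 7/8z(1+3/8z) = 1 + z + 21/64z²
  R(z) = 1 + z + 21/64z².

Solve |R(x)|<1 on ℝ⁻.
x=-0.71: |R|=0.4554
R=1: x+21/64x²=0 ⇒ x=−64/21=-3.0476; min R=1−1/(4·21/64)=0.2381>−1
Confirm numerically:
  x=-2.524: |R|=0.56635 <1
  x=-1.972: |R|=0.30401 <1
  x=-1.777: |R|=0.25913 <1
  x=-3.509: |R|=1.53123 >1
  x=-3.123: |R|=1.07725 >1
So |R|<1 on (-3.0476, 0).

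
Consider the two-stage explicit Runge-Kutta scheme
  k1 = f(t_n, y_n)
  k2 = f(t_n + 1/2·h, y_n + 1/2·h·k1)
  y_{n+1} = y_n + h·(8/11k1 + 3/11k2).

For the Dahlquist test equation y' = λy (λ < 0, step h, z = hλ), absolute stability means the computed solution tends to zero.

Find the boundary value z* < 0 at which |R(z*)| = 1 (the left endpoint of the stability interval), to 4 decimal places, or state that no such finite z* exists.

Test eqn y'=λy, z=hλ:
  k1=λy_n ⇒ h·k1=z·y_n;  k2=λ(1+1/2z)y_n ⇒ h·k2=z(1+1/2z)y_n
  y_{n+1}/y_n = 1 + 8/11z + 3/11z(1+1/2z) = 1 + z + 3/22z²
  ⇒ R(z) = 1 + z + 3/22z².

Need |R(x)|<1, x<0.
x=-0.86: |R|=0.2409
R=1: x+3/22x²=0 ⇒ x=−22/3=-7.3333; min R=1−1/(4·3/22)=-0.8333>−1
Confirm numerically:
  x=-5.752: |R|=0.24034 <1
  x=-5.578: |R|=0.33517 <1
  x=-5.325: |R|=0.45832 <1
  x=-3.814: |R|=0.83037 <1
  x=-7.676: |R|=1.35868 >1
  x=-7.515: |R|=1.18617 >1
Stable set (-7.3333, 0).

left endpoint -7.3333.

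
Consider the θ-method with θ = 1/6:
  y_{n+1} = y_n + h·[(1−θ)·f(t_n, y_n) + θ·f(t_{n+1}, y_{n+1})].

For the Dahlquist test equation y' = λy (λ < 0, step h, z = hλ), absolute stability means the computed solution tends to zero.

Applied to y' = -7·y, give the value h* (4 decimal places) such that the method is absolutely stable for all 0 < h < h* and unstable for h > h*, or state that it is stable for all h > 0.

With y'=λy (z=hλ):
  y_{n+1} = y_n + z·[5/6·y_n + 1/6·y_{n+1}] ⇒ (1 − 1/6z)y_{n+1} = (1 + 5/6z)y_n
  R(z) = (1 + 5/6z)/(1 − 1/6z).

Need |R(x)|<1, x<0.
x=-0.64: |R|=0.4217
R=−1: 1+5/6x = −1+1/6x ⇒ -2/3x=2 ⇒ x=2/(-2/3)=-3.0000
Confirm numerically:
  x=-2.604: |R|=0.81590 <1
  x=-1.842: |R|=0.40933 <1
  x=-1.679: |R|=0.31189 <1
  x=-3.594: |R|=1.24765 >1
  x=-3.268: |R|=1.11567 >1
  x=-3.148: |R|=1.06471 >1
So |R|<1 on (-3.0000, 0).

(-3.0000,0); λ=-7 ⇒ h* = (3)/7 = 0.4286.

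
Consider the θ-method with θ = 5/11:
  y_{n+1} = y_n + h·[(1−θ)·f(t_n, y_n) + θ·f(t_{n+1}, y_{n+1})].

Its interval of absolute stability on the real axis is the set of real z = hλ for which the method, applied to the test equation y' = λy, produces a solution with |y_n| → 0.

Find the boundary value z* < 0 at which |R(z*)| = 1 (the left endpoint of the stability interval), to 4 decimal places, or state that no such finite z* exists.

On y'=λy, z=hλ:
  y_{n+1} = y_n + z·[6/11·y_n + 5/11·y_{n+1}] ⇒ (1 − 5/11z)y_{n+1} = (1 + 6/11z)y_n
  Hence R(z) = (1 + 6/11z)/(1 − 5/11z).

Solve |R(x)|<1 on ℝ⁻.
x=-0.94: |R|=0.3414
R=−1: 1+6/11x = −1+5/11x ⇒ -1/11x=2 ⇒ x=2/(-1/11)=-22.0000
Confirm numerically:
  x=-13.666: |R|=0.89495 <1
  x=-11.261: |R|=0.84044 <1
  x=-9.798: |R|=0.79660 <1
  x=-22.285: |R|=1.00233 >1
  x=-22.166: |R|=1.00136 >1
Interval (-22.0000, 0).

left endpoint -22.0000.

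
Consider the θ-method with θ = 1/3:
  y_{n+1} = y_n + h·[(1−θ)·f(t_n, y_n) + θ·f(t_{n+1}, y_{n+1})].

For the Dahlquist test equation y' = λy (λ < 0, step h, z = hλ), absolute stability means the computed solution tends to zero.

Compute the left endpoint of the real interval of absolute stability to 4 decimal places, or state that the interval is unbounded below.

left endpoint -6.0000.

Test eqn y'=λy, z=hλ:
  y_{n+1} = y_n + z·[2/3·y_n + 1/3·y_{n+1}] ⇒ (1 − 1/3z)y_{n+1} = (1 + 2/3z)y_n
  ⇒ R(z) = (1 + 2/3z)/(1 − 1/3z).

Solve |R(x)|<1 on ℝ⁻.
x=-0.85: |R|=0.3377
R=−1: 1+2/3x = −1+1/3x ⇒ -1/3x=2 ⇒ x=2/(-1/3)=-6.0000
Confirm numerically:
  x=-5.725: |R|=0.96848 <1
  x=-5.343: |R|=0.92125 <1
  x=-3.363: |R|=0.58557 <1
  x=-3.242: |R|=0.55815 <1
  x=-6.148: |R|=1.01618 >1
  x=-6.065: |R|=1.00717 >1
So |R|<1 on (-6.0000, 0).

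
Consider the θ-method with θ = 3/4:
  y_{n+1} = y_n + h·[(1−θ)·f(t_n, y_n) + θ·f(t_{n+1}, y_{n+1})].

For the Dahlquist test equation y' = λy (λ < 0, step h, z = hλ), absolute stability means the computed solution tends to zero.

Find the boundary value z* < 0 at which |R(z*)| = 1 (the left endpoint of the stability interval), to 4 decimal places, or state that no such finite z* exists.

Test eqn y'=λy, z=hλ:
  y_{n+1} = y_n + z·[1/4·y_n + 3/4·y_{n+1}] ⇒ (1 − 3/4z)y_{n+1} = (1 + 1/4z)y_n
  Hence R(z) = (1 + 1/4z)/(1 − 3/4z).

Find x<0 with |R(x)|<1.
x=-1.63: |R|=0.2666
x=-2: |R|=0.2000
x=-10: |R|=0.1765
x=-100: |R|=0.3158
θ=3/4≥1/2 ⇒ |1+1/4x|<|1−3/4x| ∀x<0 ⇒ stable on all of ℝ⁻.

unbounded; (−∞, 0).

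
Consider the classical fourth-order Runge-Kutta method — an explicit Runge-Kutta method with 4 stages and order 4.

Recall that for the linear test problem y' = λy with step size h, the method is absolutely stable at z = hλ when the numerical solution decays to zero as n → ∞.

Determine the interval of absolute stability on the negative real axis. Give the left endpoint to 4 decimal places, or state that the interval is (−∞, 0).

z∈(-2.7853,0).

With y'=λy (z=hλ):
  order 4, 4-stage ⇒ R(z)=1+z+z^2/2+z^3/6+z^4/24
  (e.g. R(-0.96)=0.38873, |R|=0.38873)

Find x<0 with |R(x)|<1.
x=-0.96: |R|=0.3887
|R(-2.37)|=0.5343 |R(-1.49)|=0.2741 |R(-0.8)|=0.4517
Bisect:
  x_lo=-3.6644 |R|=3.3613  x_hi=-0.1657 |R|=0.8473
  mid=-1.91501 |R|=0.30852 →hi
  mid=-2.78969 |R|=1.00665 →lo
  mid=-2.35235 |R|=0.52079 →hi
  mid=-2.57102 |R|=0.72217 →hi
  mid=-2.68036 |R|=0.85298 →hi
  mid=-2.73502 |R|=0.92682 →hi
  mid=-2.76236 |R|=0.96597 →hi
  ...
  [-2.78542,-2.78521] ⇒ x*=-2.7853
Interval (-2.7853, 0).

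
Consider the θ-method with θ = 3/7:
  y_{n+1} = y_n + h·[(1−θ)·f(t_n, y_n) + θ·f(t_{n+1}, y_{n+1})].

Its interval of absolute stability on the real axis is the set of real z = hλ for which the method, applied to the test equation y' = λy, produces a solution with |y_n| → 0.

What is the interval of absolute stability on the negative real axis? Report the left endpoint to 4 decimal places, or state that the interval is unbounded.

z∈(-14.0000,0).

On y'=λy, z=hλ:
  y_{n+1} = y_n + z·[4/7·y_n + 3/7·y_{n+1}] ⇒ (1 − 3/7z)y_{n+1} = (1 + 4/7z)y_n
  Hence R(z) = (1 + 4/7z)/(1 − 3/7z).

Find x<0 with |R(x)|<1.
x=-0.85: |R|=0.3770
R=−1: 1+4/7x = −1+3/7x ⇒ -1/7x=2 ⇒ x=2/(-1/7)=-14.0000
Confirm numerically:
  x=-12.954: |R|=0.97719 <1
  x=-12.522: |R|=0.96684 <1
  x=-12.097: |R|=0.95604 <1
  x=-7.921: |R|=0.80239 <1
  x=-14.515: |R|=1.01019 >1
  x=-14.370: |R|=1.00738 >1
So |R|<1 on (-14.0000, 0).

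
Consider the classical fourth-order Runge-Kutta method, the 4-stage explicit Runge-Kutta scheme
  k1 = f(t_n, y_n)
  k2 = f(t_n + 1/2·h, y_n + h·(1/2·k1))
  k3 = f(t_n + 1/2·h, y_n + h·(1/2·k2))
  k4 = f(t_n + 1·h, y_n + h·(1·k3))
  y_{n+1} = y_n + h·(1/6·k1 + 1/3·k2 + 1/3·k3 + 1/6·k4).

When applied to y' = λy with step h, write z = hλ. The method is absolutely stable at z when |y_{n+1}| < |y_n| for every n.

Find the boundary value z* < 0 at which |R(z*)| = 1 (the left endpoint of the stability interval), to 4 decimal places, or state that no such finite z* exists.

z* = -2.7853.

On y'=λy, z=hλ:
  order 4, 4-stage ⇒ R(z)=1+z+z^2/2+z^3/6+z^4/24
  (e.g. R(-0.73)=0.48345, |R|=0.48345)

Find x<0 with |R(x)|<1.
x=-0.73: |R|=0.4834
|R(-2.89)|=1.1697 |R(-1.89)|=0.3025 |R(-1.38)|=0.2853
Bisect:
  x_lo=-3.1880 |R|=1.7973  x_hi=-0.1228 |R|=0.8844
  mid=-1.65537 |R|=0.27161 →hi
  mid=-2.42167 |R|=0.57660 →hi
  mid=-2.80481 |R|=1.02983 →lo
  mid=-2.61324 |R|=0.77011 →hi
  mid=-2.70902 |R|=0.89097 →hi
  mid=-2.75692 |R|=0.95805 →hi
  mid=-2.78086 |R|=0.99334 →hi
  ...
  [-2.78535,-2.78517] ⇒ x*=-2.7853
So |R|<1 on (-2.7853, 0).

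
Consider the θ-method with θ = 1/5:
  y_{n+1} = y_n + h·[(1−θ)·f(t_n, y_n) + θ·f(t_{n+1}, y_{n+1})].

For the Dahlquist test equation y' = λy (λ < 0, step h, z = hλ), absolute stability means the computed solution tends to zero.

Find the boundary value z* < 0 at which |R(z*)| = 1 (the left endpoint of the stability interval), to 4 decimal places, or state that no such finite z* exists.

z* = -3.3333.

Test eqn y'=λy, z=hλ:
  y_{n+1} = y_n + z·[4/5·y_n + 1/5·y_{n+1}] ⇒ (1 − 1/5z)y_{n+1} = (1 + 4/5z)y_n
  ⇒ R(z) = (1 + 4/5z)/(1 − 1/5z).

Solve |R(x)|<1 on ℝ⁻.
x=-0.72: |R|=0.3706
R=−1: 1+4/5x = −1+1/5x ⇒ -3/5x=2 ⇒ x=2/(-3/5)=-3.3333
Confirm numerically:
  x=-2.911: |R|=0.83984 <1
  x=-2.872: |R|=0.82419 <1
  x=-1.811: |R|=0.32947 <1
  x=-3.857: |R|=1.17737 >1
  x=-3.764: |R|=1.14742 >1
So |R|<1 on (-3.3333, 0).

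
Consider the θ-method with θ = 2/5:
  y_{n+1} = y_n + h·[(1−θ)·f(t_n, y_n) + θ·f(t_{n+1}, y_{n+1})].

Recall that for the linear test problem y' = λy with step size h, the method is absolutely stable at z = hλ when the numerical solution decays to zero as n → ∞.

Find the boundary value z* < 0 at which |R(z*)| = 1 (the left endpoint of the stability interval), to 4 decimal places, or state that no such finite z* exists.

left endpoint -10.0000.

Set f=λy, z=hλ:
  y_{n+1} = y_n + z·[3/5·y_n + 2/5·y_{n+1}] ⇒ (1 − 2/5z)y_{n+1} = (1 + 3/5z)y_n
  Hence R(z) = (1 + 3/5z)/(1 − 2/5z).

Need |R(x)|<1, x<0.
x=-0.72: |R|=0.4410
R=−1: 1+3/5x = −1+2/5x ⇒ -1/5x=2 ⇒ x=2/(-1/5)=-10.0000
Confirm numerically:
  x=-9.292: |R|=0.96998 <1
  x=-5.945: |R|=0.75992 <1
  x=-5.378: |R|=0.70665 <1
  x=-5.198: |R|=0.68810 <1
  x=-10.550: |R|=1.02107 >1
  x=-10.510: |R|=1.01960 >1
  x=-10.072: |R|=1.00286 >1
So |R|<1 on (-10.0000, 0).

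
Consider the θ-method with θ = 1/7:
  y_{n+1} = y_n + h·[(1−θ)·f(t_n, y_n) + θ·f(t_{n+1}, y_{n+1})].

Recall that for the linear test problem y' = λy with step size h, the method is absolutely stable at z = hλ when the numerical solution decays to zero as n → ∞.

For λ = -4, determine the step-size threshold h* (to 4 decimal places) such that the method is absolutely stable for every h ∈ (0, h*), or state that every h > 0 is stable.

(-2.8000,0); λ=-4 ⇒ h* = (14/5)/4 = 0.7000.

Test eqn y'=λy, z=hλ:
  y_{n+1} = y_n + z·[6/7·y_n + 1/7·y_{n+1}] ⇒ (1 − 1/7z)y_{n+1} = (1 + 6/7z)y_n
  Hence R(z) = (1 + 6/7z)/(1 − 1/7z).

Find x<0 with |R(x)|<1.
x=-1.18: |R|=0.0098
R=−1: 1+6/7x = −1+1/7x ⇒ -5/7x=2 ⇒ x=2/(-5/7)=-2.8000
Confirm numerically:
  x=-2.184: |R|=0.66463 <1
  x=-2.011: |R|=0.56220 <1
  x=-1.378: |R|=0.15135 <1
  x=-3.353: |R|=1.26707 >1
  x=-3.273: |R|=1.23022 >1
  x=-3.114: |R|=1.15523 >1
So |R|<1 on (-2.8000, 0).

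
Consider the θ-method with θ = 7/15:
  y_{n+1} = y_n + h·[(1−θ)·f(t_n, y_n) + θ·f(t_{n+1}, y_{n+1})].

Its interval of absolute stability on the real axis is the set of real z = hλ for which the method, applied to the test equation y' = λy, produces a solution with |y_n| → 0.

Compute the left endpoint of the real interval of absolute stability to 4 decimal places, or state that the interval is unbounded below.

Test eqn y'=λy, z=hλ:
  y_{n+1} = y_n + z·[8/15·y_n + 7/15·y_{n+1}] ⇒ (1 − 7/15z)y_{n+1} = (1 + 8/15z)y_n
  so R(z) = (1 + 8/15z)/(1 − 7/15z).

Boundary: |R(x)|=1, x<0.
x=-0.74: |R|=0.4500
R=−1: 1+8/15x = −1+7/15x ⇒ -1/15x=2 ⇒ x=2/(-1/15)=-30.0000
Confirm numerically:
  x=-21.412: |R|=0.94791 <1
  x=-19.964: |R|=0.93515 <1
  x=-15.555: |R|=0.88340 <1
  x=-30.108: |R|=1.00048 >1
  x=-30.093: |R|=1.00041 >1
Interval (-30.0000, 0).

z* = -30.0000.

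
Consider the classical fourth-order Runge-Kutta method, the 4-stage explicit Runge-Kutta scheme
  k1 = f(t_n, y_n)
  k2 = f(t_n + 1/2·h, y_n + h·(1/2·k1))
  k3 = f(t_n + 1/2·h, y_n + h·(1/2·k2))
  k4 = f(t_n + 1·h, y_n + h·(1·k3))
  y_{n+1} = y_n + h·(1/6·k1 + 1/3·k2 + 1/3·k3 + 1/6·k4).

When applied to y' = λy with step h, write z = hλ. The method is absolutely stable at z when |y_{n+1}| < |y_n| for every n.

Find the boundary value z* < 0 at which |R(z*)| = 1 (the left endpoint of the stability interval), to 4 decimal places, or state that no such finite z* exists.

Set f=λy, z=hλ:
  order 4, 4-stage ⇒ R(z)=1+z+z^2/2+z^3/6+z^4/24
  (e.g. R(-0.53)=0.58892, |R|=0.58892)

Need |R(x)|<1, x<0.
x=-0.53: |R|=0.5889
|R(-1.47)|=0.2756 |R(-1.19)|=0.3207 |R(-0.66)|=0.5178
Bisect:
  x_lo=-3.0918 |R|=1.5695  x_hi=-0.2205 |R|=0.8021
  mid=-1.65615 |R|=0.27164 →hi
  mid=-2.37399 |R|=0.53746 →hi
  mid=-2.73291 |R|=0.92385 →hi
  mid=-2.91237 |R|=1.20911 →lo
  mid=-2.82264 |R|=1.05778 →lo
  mid=-2.77777 |R|=0.98872 →hi
  mid=-2.80020 |R|=1.02272 →lo
  mid=-2.78899 |R|=1.00559 →lo
  ...
  [-2.78531,-2.78513] ⇒ x*=-2.7853
Interval (-2.7853, 0).

z* = -2.7853.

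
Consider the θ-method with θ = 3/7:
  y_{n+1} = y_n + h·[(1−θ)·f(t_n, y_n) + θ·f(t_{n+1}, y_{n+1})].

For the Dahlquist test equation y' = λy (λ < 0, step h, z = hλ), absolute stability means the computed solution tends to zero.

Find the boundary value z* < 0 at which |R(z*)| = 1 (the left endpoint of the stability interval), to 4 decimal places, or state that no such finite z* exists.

Set f=λy, z=hλ:
  y_{n+1} = y_n + z·[4/7·y_n + 3/7·y_{n+1}] ⇒ (1 − 3/7z)y_{n+1} = (1 + 4/7z)y_n
  ⇒ R(z) = (1 + 4/7z)/(1 − 3/7z).

Need |R(x)|<1, x<0.
x=-0.65: |R|=0.4916
R=−1: 1+4/7x = −1+3/7x ⇒ -1/7x=2 ⇒ x=2/(-1/7)=-14.0000
Confirm numerically:
  x=-13.304: |R|=0.98516 <1
  x=-12.591: |R|=0.96853 <1
  x=-10.599: |R|=0.91234 <1
  x=-14.508: |R|=1.01005 >1
  x=-14.365: |R|=1.00729 >1
  x=-14.053: |R|=1.00108 >1
Interval (-14.0000, 0).

left endpoint -14.0000.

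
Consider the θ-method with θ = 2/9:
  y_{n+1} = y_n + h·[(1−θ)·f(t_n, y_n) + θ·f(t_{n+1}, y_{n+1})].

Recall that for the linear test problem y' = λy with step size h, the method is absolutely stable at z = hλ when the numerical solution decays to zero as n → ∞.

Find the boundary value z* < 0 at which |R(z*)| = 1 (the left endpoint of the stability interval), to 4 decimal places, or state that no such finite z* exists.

Set f=λy, z=hλ:
  y_{n+1} = y_n + z·[7/9·y_n + 2/9·y_{n+1}] ⇒ (1 − 2/9z)y_{n+1} = (1 + 7/9z)y_n
  R(z) = (1 + 7/9z)/(1 − 2/9z).

Boundary: |R(x)|=1, x<0.
x=-1.18: |R|=0.0651
R=−1: 1+7/9x = −1+2/9x ⇒ -5/9x=2 ⇒ x=2/(-5/9)=-3.6000
Confirm numerically:
  x=-3.320: |R|=0.91049 <1
  x=-3.119: |R|=0.84217 <1
  x=-1.898: |R|=0.33495 <1
  x=-1.713: |R|=0.24070 <1
  x=-4.023: |R|=1.12408 >1
  x=-4.020: |R|=1.12324 >1
  x=-3.715: |R|=1.03500 >1
So |R|<1 on (-3.6000, 0).

z* = -3.6000.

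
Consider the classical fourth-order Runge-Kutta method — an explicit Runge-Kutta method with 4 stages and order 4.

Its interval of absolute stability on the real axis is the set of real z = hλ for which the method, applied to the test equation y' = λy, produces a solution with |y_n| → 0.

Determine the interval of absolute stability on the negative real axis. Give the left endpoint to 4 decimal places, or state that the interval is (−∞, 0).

(-2.7853, 0).

With y'=λy (z=hλ):
  order 4, 4-stage ⇒ R(z)=1+z+z^2/2+z^3/6+z^4/24
  (e.g. R(-1.42)=0.28040, |R|=0.28040)

Need |R(x)|<1, x<0.
x=-1.42: |R|=0.2804
|R(-2.61)|=0.7663 |R(-2.33)|=0.5043 |R(-0.58)|=0.5604
Bisect:
  x_lo=-3.4767 |R|=2.6506  x_hi=-0.2048 |R|=0.8148
  mid=-1.84075 |R|=0.29228 →hi
  mid=-2.65871 |R|=0.82533 →hi
  mid=-3.06769 |R|=1.51620 →lo
  mid=-2.86320 |R|=1.12395 →lo
  mid=-2.76095 |R|=0.96392 →hi
  mid=-2.81208 |R|=1.04114 →lo
  mid=-2.78651 |R|=1.00184 →lo
  mid=-2.77373 |R|=0.98271 →hi
  ...
  [-2.78532,-2.78512] ⇒ x*=-2.7853
Stable set (-2.7853, 0).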